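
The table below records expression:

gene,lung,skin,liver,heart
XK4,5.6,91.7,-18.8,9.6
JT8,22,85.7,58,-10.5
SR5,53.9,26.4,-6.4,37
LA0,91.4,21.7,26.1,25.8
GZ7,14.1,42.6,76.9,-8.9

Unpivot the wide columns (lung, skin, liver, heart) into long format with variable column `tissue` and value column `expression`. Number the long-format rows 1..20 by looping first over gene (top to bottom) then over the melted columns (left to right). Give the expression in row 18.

42.6

20 rows total (5 × 4). Row 18: index ⌊(18-1)/4⌋ = 4 into gene → GZ7; (18-1) mod 4 = 1 into the melted columns → skin.
So row 18 is (GZ7, skin, 42.6); expression = 42.6.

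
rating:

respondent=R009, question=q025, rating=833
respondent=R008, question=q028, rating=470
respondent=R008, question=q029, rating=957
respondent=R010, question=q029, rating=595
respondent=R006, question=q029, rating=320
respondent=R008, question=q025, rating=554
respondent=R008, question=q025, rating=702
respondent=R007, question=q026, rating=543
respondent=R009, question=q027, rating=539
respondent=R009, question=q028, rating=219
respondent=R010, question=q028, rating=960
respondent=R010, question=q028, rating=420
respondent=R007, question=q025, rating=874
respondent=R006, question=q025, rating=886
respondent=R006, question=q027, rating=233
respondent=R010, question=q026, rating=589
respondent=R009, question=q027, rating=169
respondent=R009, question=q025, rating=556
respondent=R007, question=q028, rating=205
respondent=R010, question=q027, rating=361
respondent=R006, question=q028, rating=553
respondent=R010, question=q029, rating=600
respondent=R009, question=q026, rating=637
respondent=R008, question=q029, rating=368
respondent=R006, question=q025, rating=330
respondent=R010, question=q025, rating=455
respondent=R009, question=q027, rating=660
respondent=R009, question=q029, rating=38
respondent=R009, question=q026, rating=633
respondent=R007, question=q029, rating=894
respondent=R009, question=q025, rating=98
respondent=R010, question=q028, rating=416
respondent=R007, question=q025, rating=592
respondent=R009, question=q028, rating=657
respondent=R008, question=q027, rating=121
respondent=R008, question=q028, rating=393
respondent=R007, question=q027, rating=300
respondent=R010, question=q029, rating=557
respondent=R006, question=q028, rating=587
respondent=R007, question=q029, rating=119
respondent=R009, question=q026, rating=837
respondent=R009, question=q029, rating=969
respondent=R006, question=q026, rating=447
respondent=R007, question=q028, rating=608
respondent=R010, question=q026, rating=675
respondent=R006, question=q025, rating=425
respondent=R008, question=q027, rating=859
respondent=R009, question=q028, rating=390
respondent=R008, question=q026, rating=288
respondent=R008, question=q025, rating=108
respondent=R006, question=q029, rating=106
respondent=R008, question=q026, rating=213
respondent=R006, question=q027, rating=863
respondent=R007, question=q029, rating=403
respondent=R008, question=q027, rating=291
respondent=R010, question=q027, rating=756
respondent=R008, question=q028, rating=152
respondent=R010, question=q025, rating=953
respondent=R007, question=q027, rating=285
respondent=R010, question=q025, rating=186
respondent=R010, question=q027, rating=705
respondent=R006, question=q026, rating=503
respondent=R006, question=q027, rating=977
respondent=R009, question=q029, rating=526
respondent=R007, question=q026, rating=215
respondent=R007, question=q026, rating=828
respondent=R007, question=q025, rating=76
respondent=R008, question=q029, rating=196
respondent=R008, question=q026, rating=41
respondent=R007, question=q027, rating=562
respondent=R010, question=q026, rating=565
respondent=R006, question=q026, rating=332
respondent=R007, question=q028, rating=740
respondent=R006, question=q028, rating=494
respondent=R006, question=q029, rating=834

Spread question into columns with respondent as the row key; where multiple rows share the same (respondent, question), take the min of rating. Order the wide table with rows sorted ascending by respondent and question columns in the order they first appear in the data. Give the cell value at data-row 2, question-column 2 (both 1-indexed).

With rows sorted ascending by respondent, row 2 is respondent=R007. question columns in first-appearance order: q025, q028, q029, q026, q027; column 2 is q028.
Long rows with respondent=R007, question=q028: min(205, 608, 740) = 205.

205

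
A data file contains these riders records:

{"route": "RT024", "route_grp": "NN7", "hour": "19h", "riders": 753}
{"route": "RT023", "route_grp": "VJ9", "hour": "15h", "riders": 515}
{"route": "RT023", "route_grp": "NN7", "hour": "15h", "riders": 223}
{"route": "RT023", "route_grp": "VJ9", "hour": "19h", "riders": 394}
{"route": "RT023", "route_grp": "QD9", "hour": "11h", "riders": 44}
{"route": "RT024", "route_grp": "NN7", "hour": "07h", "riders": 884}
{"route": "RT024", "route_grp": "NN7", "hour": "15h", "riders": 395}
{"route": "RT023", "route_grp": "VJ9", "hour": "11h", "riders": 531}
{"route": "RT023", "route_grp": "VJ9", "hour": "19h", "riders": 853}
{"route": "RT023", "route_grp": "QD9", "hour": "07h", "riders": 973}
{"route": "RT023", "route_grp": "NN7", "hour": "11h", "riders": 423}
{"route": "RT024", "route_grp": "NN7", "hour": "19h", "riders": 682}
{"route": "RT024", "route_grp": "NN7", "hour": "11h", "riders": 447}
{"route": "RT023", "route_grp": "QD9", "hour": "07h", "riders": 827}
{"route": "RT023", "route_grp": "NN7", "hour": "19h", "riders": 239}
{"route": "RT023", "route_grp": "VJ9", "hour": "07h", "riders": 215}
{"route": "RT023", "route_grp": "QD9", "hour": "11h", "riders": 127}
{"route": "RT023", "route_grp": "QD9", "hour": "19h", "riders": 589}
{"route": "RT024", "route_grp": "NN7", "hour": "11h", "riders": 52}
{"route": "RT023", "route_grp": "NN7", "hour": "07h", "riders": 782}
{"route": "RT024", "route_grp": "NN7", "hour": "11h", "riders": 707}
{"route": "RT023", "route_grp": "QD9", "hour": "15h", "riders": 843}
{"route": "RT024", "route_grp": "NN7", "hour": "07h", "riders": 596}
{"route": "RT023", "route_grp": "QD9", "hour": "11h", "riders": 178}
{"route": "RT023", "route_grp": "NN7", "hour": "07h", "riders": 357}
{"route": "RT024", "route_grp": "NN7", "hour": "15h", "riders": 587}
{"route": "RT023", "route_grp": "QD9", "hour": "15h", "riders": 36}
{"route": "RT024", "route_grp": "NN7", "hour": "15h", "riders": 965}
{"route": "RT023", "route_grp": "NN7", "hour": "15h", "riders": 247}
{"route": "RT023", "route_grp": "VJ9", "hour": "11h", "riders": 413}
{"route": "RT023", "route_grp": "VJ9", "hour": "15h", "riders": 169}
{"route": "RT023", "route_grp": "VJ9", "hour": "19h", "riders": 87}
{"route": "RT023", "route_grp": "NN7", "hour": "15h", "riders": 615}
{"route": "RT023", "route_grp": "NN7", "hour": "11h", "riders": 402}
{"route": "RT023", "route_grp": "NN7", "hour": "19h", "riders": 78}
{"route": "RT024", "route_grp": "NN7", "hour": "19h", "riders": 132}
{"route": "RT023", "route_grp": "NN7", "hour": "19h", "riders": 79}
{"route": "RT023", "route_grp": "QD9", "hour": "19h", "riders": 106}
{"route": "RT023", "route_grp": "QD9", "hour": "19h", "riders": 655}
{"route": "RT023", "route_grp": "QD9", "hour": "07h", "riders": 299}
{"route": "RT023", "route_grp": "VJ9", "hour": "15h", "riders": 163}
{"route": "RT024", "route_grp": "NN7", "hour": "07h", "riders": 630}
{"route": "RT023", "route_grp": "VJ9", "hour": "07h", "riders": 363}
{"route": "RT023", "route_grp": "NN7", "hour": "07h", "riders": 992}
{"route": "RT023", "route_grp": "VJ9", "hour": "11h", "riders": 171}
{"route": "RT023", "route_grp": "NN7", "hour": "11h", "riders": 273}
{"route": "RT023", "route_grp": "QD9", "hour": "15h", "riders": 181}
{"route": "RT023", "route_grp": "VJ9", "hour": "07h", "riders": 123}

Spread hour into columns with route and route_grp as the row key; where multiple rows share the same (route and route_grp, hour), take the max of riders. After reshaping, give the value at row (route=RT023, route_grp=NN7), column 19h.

239

Rows with route=RT023, route_grp=NN7 and hour=19h: riders values are 239, 78, 79.
max(239, 78, 79) = 239.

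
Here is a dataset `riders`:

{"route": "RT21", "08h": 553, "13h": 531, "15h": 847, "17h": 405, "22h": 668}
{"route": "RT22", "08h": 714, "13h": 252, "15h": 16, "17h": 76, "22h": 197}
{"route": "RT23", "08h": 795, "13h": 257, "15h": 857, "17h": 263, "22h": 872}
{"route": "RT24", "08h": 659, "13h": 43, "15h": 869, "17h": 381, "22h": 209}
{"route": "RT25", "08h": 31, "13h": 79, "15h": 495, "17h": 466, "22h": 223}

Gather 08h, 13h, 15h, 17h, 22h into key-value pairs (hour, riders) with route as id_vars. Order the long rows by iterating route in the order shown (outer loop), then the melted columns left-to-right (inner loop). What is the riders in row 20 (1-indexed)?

25 rows total (5 × 5). Row 20: index ⌊(20-1)/5⌋ = 3 into route → RT24; (20-1) mod 5 = 4 into the melted columns → 22h.
So row 20 is (RT24, 22h, 209); riders = 209.

209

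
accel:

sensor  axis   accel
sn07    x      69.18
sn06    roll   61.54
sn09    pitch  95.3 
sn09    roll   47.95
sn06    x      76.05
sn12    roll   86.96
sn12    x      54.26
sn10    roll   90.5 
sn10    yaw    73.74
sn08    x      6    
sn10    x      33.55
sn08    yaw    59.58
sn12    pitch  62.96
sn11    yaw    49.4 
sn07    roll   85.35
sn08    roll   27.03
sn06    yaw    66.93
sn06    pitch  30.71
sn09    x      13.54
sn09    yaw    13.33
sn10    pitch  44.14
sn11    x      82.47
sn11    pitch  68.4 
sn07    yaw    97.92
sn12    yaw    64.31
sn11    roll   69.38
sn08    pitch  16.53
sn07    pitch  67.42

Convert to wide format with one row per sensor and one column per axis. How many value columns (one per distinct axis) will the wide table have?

4

4 distinct axis values: yaw, pitch, roll, x.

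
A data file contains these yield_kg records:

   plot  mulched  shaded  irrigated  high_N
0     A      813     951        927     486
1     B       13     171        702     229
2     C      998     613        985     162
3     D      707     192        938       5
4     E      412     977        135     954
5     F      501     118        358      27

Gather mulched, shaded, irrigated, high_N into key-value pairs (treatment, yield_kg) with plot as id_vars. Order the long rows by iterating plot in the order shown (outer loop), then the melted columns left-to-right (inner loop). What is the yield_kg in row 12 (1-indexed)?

162

24 rows total (6 × 4). Row 12: index ⌊(12-1)/4⌋ = 2 into plot → C; (12-1) mod 4 = 3 into the melted columns → high_N.
So row 12 is (C, high_N, 162); yield_kg = 162.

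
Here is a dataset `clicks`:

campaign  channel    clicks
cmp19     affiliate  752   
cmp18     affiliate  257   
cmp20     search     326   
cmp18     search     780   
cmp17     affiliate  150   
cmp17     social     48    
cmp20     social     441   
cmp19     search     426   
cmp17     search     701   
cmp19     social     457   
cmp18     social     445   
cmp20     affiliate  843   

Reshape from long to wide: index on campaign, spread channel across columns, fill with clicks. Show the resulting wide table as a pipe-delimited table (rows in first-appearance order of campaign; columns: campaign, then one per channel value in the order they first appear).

| campaign | affiliate | search | social |
| cmp19 | 752 | 426 | 457 |
| cmp18 | 257 | 780 | 445 |
| cmp20 | 843 | 326 | 441 |
| cmp17 | 150 | 701 | 48 |

Columns: campaign plus the 3 distinct channel values (affiliate, search, social).
For example, row cmp19 column affiliate takes clicks=752 from the long row (cmp19, affiliate).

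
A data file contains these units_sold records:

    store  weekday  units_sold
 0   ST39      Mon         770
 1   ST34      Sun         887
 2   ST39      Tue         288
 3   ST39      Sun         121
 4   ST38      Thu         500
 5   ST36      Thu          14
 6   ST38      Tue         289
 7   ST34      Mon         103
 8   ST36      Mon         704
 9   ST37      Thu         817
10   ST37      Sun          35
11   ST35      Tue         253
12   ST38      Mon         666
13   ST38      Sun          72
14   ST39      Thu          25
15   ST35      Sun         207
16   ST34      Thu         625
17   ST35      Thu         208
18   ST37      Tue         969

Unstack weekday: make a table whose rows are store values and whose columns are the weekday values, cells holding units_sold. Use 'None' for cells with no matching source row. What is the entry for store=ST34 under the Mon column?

The long row with store=ST34, weekday=Mon has units_sold=103.

103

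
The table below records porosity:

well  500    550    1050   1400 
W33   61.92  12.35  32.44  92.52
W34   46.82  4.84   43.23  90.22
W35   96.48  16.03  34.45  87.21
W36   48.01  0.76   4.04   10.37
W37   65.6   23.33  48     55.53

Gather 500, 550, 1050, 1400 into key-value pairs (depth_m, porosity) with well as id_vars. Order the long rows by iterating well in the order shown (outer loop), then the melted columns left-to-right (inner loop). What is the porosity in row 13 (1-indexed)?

48.01

20 rows total (5 × 4). Row 13: index ⌊(13-1)/4⌋ = 3 into well → W36; (13-1) mod 4 = 0 into the melted columns → 500.
So row 13 is (W36, 500, 48.01); porosity = 48.01.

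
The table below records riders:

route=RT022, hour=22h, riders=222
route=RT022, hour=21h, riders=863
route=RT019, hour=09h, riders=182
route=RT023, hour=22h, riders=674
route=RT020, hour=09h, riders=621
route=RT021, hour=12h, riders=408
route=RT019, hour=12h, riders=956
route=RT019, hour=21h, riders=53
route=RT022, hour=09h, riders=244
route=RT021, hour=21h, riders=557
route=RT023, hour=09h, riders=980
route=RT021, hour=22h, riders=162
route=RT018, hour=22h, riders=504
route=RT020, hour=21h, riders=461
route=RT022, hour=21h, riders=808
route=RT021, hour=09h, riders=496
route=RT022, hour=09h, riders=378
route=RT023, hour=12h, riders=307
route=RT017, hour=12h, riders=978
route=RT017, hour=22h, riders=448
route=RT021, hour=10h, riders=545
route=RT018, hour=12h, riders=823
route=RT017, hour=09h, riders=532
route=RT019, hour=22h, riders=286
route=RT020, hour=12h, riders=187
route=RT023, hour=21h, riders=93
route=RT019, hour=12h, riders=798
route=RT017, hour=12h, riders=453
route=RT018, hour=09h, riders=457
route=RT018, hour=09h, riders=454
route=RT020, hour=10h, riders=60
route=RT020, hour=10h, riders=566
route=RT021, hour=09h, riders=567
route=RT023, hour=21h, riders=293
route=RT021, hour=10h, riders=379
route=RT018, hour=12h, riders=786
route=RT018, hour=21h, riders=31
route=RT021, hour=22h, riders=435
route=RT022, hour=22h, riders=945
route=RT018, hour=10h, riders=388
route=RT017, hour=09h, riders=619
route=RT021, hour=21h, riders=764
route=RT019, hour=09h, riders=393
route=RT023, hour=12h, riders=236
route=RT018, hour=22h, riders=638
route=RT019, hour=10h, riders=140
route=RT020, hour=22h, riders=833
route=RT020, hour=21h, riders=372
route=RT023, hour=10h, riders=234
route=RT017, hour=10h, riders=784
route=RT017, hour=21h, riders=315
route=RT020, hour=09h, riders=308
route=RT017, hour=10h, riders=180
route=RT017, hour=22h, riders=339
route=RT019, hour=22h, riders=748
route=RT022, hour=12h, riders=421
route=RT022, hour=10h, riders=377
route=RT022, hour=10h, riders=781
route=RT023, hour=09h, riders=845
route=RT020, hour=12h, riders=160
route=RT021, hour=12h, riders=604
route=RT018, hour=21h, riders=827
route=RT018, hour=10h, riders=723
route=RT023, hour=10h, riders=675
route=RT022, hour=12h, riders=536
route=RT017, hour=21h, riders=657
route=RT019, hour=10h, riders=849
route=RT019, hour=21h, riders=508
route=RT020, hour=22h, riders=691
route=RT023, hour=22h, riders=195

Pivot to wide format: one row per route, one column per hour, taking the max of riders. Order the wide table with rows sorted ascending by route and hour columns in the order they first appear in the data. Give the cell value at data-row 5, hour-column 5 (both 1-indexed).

With rows sorted ascending by route, row 5 is route=RT021. hour columns in first-appearance order: 22h, 21h, 09h, 12h, 10h; column 5 is 10h.
Long rows with route=RT021, hour=10h: max(545, 379) = 545.

545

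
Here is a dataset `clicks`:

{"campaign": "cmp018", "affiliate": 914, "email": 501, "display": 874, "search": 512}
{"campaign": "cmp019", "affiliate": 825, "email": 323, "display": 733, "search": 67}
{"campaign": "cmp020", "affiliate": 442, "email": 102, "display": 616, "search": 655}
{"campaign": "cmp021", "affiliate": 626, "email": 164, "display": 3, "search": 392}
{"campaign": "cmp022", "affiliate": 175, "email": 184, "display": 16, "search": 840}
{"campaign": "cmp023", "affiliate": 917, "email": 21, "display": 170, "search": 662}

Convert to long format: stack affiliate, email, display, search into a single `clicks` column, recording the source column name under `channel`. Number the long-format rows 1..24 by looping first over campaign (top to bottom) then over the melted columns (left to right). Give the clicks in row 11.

24 rows total (6 × 4). Row 11: index ⌊(11-1)/4⌋ = 2 into campaign → cmp020; (11-1) mod 4 = 2 into the melted columns → display.
So row 11 is (cmp020, display, 616); clicks = 616.

616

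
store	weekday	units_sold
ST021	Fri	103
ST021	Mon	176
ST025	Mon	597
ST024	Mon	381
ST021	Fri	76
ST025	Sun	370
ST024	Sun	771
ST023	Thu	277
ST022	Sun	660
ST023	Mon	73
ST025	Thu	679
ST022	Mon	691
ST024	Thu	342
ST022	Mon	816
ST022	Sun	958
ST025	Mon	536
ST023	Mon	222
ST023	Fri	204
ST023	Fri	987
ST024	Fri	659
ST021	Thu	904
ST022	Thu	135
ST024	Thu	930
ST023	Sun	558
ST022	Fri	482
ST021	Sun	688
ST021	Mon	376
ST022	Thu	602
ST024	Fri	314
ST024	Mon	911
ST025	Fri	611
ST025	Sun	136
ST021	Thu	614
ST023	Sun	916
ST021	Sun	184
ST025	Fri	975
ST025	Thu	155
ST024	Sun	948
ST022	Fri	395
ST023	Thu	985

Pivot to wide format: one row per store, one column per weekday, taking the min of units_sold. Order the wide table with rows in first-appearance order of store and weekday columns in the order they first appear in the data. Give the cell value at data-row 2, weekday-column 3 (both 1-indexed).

With rows in first-appearance order of store, row 2 is store=ST025. weekday columns in first-appearance order: Fri, Mon, Sun, Thu; column 3 is Sun.
Long rows with store=ST025, weekday=Sun: min(370, 136) = 136.

136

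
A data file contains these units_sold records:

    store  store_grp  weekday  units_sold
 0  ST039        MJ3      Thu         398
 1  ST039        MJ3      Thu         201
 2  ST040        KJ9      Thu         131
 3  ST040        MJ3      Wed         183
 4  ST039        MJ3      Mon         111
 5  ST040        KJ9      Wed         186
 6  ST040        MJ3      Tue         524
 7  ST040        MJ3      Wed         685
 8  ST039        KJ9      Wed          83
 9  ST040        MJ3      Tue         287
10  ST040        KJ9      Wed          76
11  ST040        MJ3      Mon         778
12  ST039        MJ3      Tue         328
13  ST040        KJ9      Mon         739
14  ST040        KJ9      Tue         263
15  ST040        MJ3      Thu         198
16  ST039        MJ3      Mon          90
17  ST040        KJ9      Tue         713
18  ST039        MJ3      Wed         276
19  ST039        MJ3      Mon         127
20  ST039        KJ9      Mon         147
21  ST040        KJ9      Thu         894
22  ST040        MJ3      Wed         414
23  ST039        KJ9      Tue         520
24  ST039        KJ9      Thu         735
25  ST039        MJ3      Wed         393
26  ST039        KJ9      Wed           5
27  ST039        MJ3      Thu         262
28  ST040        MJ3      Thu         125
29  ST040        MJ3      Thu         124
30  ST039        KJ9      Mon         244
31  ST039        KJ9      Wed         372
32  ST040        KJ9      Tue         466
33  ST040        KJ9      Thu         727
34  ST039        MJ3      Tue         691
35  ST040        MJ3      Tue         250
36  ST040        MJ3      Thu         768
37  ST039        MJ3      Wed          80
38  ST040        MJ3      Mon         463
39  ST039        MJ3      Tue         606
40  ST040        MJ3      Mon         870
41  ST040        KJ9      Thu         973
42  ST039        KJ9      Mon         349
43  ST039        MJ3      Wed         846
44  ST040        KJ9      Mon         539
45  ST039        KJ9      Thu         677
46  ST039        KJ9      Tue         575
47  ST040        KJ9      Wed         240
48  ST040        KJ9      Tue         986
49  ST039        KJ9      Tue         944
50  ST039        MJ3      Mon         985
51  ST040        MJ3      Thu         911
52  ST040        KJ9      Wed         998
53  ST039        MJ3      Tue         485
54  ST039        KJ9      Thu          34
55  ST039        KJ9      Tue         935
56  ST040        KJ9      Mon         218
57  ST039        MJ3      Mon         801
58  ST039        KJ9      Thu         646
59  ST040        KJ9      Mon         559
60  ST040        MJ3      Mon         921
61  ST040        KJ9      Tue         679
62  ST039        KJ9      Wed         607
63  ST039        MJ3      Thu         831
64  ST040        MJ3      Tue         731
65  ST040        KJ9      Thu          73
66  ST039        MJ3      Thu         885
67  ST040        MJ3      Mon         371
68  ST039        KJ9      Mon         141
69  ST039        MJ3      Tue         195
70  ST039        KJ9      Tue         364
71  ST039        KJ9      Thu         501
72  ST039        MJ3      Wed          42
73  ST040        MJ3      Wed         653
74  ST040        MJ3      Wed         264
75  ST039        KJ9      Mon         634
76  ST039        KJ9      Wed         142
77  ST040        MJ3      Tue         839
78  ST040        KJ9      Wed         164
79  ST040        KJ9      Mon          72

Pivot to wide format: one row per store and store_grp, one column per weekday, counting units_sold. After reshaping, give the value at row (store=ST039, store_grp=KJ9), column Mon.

5

Rows with store=ST039, store_grp=KJ9 and weekday=Mon: units_sold values are 147, 244, 349, 141, 634.
5 rows match — count = 5.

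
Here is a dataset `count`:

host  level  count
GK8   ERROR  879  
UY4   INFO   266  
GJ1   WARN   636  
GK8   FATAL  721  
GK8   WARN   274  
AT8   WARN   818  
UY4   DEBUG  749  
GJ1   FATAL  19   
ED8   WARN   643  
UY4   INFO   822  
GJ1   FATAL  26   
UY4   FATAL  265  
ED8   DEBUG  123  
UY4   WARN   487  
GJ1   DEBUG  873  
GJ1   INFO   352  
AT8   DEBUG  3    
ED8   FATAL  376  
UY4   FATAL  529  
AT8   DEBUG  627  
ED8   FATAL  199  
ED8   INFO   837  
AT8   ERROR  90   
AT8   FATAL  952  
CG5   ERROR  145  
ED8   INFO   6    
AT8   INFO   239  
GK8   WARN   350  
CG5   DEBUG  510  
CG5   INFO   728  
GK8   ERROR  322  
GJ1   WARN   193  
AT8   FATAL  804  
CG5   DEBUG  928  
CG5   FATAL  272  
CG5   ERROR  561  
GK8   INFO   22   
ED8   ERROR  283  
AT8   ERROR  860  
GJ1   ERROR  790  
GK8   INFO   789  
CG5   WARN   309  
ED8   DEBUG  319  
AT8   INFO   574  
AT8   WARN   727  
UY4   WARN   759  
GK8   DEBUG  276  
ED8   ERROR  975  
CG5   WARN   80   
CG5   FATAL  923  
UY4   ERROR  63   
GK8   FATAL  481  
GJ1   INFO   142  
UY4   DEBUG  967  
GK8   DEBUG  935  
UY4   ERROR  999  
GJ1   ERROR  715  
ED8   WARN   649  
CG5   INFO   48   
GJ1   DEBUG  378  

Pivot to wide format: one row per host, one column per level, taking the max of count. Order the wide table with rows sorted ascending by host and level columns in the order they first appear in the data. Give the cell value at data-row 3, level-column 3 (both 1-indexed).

649

With rows sorted ascending by host, row 3 is host=ED8. level columns in first-appearance order: ERROR, INFO, WARN, FATAL, DEBUG; column 3 is WARN.
Long rows with host=ED8, level=WARN: max(643, 649) = 649.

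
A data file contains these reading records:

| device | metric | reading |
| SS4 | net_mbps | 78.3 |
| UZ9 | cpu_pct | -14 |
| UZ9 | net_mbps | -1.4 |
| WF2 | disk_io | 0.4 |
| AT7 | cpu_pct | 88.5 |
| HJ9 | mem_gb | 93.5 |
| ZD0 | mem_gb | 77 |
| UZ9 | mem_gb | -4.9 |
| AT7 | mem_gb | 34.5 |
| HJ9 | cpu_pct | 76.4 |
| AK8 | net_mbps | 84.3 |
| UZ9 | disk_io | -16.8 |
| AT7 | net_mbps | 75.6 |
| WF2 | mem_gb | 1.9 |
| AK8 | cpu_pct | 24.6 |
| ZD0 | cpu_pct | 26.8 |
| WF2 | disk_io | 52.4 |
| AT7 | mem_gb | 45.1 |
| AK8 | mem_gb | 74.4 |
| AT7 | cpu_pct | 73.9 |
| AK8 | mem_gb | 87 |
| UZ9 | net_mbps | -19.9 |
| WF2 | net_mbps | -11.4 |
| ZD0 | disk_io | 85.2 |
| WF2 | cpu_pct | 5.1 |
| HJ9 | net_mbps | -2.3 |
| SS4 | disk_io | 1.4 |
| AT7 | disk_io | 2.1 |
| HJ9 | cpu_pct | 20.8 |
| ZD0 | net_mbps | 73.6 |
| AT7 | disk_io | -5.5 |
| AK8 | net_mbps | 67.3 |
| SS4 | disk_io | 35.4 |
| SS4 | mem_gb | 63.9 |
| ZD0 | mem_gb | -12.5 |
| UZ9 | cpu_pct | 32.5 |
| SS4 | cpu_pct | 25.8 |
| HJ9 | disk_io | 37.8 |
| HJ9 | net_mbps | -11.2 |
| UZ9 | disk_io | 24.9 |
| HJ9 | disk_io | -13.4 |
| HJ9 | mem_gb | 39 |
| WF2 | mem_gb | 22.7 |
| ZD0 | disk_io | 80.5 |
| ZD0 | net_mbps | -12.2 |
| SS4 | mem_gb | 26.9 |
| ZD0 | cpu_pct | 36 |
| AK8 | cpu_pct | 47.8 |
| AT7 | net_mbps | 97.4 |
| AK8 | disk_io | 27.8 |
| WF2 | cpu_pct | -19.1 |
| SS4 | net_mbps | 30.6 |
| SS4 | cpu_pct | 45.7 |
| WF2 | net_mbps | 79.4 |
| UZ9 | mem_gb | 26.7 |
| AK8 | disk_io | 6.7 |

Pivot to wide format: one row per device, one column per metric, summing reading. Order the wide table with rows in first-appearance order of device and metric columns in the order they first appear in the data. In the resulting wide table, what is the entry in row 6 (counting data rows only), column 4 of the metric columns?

64.5

With rows in first-appearance order of device, row 6 is device=ZD0. metric columns in first-appearance order: net_mbps, cpu_pct, disk_io, mem_gb; column 4 is mem_gb.
Long rows with device=ZD0, metric=mem_gb: 77 + -12.5 = 64.5.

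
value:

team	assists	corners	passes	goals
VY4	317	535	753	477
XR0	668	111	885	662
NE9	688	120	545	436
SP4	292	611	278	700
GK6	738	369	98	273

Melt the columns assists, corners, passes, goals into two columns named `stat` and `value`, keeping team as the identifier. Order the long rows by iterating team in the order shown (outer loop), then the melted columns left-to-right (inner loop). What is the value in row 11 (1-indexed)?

545

20 rows total (5 × 4). Row 11: index ⌊(11-1)/4⌋ = 2 into team → NE9; (11-1) mod 4 = 2 into the melted columns → passes.
So row 11 is (NE9, passes, 545); value = 545.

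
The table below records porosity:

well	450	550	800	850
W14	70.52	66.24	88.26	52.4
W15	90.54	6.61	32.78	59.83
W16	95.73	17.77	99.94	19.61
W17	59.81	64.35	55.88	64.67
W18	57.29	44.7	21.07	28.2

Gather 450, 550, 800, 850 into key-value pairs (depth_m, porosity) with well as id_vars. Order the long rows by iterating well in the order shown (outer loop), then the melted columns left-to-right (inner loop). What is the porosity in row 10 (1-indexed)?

17.77

20 rows total (5 × 4). Row 10: index ⌊(10-1)/4⌋ = 2 into well → W16; (10-1) mod 4 = 1 into the melted columns → 550.
So row 10 is (W16, 550, 17.77); porosity = 17.77.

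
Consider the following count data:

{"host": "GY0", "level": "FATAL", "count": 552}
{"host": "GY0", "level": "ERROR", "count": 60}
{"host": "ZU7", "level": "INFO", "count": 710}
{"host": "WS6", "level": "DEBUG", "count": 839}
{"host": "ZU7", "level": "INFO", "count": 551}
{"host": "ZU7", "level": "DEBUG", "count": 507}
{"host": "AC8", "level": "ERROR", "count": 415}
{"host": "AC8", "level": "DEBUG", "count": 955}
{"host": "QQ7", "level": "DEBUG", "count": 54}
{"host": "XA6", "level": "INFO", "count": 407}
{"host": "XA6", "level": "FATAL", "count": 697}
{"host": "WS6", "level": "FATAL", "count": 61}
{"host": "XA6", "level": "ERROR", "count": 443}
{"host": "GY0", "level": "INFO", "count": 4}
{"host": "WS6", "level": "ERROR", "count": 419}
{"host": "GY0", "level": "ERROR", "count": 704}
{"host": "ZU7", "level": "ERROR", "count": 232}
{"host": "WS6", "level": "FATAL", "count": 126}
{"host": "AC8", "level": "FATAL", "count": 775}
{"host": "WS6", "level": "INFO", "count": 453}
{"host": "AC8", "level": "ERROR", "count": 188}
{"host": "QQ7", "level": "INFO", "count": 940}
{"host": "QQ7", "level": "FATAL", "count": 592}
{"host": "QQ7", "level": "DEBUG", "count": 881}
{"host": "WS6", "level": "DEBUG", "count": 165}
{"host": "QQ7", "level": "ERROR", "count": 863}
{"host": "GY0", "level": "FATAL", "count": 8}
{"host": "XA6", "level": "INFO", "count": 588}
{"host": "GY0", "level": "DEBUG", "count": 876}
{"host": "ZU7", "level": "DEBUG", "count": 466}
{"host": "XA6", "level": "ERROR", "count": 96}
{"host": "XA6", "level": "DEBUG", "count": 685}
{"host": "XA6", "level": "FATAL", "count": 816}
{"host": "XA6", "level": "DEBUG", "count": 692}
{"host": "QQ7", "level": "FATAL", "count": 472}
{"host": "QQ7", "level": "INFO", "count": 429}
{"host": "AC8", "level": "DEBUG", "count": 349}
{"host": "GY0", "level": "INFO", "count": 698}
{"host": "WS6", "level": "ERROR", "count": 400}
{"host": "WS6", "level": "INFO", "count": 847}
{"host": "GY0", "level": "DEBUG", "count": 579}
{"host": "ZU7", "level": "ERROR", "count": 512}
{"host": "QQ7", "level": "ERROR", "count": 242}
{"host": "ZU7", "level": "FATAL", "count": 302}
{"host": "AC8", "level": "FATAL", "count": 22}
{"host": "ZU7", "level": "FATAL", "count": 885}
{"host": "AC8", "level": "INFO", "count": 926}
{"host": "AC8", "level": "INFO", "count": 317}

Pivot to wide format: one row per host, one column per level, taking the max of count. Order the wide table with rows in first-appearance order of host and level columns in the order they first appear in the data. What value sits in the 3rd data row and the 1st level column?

With rows in first-appearance order of host, row 3 is host=WS6. level columns in first-appearance order: FATAL, ERROR, INFO, DEBUG; column 1 is FATAL.
Long rows with host=WS6, level=FATAL: max(61, 126) = 126.

126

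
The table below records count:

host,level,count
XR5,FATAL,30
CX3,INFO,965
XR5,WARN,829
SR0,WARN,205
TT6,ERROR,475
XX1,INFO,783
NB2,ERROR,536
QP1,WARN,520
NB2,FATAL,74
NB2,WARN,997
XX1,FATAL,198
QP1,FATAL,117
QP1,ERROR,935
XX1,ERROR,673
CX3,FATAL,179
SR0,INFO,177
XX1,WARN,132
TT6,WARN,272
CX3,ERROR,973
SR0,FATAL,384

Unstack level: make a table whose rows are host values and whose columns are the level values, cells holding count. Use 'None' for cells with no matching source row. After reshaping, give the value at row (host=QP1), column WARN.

The long row with host=QP1, level=WARN has count=520.

520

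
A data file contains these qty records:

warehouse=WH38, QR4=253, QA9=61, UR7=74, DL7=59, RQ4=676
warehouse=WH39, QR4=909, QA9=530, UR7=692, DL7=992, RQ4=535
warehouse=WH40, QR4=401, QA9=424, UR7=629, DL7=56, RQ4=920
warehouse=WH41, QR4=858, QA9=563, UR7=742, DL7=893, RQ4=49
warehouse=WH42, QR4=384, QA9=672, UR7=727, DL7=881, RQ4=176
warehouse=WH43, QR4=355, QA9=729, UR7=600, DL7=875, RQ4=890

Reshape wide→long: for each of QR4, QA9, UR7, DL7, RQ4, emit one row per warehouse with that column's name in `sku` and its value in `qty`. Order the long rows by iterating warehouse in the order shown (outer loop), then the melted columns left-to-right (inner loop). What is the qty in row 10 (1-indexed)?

535

30 rows total (6 × 5). Row 10: index ⌊(10-1)/5⌋ = 1 into warehouse → WH39; (10-1) mod 5 = 4 into the melted columns → RQ4.
So row 10 is (WH39, RQ4, 535); qty = 535.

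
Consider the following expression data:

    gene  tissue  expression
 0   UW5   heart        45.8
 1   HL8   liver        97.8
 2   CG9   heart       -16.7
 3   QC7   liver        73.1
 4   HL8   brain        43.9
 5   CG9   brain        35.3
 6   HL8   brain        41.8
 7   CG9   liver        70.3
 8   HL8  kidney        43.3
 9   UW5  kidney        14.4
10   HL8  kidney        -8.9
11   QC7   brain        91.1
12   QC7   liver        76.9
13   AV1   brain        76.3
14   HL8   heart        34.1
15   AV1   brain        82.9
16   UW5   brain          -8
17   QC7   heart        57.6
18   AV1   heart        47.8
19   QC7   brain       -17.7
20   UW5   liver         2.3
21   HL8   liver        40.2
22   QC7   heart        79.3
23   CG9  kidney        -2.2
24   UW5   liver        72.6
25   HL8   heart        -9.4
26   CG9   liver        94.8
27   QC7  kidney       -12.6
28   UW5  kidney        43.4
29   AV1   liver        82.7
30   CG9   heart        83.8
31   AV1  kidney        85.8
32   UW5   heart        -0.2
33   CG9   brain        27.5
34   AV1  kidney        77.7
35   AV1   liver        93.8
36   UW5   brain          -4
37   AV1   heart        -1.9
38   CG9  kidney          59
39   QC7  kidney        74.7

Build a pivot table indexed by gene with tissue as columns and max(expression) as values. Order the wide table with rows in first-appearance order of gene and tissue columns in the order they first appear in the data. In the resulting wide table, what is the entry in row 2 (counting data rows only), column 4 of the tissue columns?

43.3

With rows in first-appearance order of gene, row 2 is gene=HL8. tissue columns in first-appearance order: heart, liver, brain, kidney; column 4 is kidney.
Long rows with gene=HL8, tissue=kidney: max(43.3, -8.9) = 43.3.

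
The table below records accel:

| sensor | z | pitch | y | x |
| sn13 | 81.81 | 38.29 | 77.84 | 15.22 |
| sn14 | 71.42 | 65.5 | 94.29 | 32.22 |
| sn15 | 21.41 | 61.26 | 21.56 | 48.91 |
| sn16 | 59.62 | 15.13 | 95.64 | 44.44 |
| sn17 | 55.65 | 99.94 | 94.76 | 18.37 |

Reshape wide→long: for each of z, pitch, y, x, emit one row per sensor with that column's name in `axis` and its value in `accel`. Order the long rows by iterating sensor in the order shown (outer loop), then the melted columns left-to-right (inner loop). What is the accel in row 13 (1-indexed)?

20 rows total (5 × 4). Row 13: index ⌊(13-1)/4⌋ = 3 into sensor → sn16; (13-1) mod 4 = 0 into the melted columns → z.
So row 13 is (sn16, z, 59.62); accel = 59.62.

59.62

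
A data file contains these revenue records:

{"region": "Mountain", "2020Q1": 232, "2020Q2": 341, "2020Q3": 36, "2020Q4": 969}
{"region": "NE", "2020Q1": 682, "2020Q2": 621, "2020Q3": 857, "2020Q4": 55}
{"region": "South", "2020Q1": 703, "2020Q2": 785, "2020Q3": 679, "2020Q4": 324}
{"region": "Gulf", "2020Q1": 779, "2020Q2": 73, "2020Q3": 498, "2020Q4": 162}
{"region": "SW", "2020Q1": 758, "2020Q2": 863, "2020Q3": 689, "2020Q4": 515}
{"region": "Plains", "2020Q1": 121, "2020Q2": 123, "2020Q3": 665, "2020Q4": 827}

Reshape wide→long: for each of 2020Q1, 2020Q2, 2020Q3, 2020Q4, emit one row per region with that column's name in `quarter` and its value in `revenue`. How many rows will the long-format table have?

24

6 region values × 4 melted columns = 24 rows.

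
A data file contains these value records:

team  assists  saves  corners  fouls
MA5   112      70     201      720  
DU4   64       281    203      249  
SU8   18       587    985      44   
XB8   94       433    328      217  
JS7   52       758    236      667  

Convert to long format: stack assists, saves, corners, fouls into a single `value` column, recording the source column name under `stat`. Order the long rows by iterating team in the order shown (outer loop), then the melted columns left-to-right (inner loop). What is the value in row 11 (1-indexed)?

20 rows total (5 × 4). Row 11: index ⌊(11-1)/4⌋ = 2 into team → SU8; (11-1) mod 4 = 2 into the melted columns → corners.
So row 11 is (SU8, corners, 985); value = 985.

985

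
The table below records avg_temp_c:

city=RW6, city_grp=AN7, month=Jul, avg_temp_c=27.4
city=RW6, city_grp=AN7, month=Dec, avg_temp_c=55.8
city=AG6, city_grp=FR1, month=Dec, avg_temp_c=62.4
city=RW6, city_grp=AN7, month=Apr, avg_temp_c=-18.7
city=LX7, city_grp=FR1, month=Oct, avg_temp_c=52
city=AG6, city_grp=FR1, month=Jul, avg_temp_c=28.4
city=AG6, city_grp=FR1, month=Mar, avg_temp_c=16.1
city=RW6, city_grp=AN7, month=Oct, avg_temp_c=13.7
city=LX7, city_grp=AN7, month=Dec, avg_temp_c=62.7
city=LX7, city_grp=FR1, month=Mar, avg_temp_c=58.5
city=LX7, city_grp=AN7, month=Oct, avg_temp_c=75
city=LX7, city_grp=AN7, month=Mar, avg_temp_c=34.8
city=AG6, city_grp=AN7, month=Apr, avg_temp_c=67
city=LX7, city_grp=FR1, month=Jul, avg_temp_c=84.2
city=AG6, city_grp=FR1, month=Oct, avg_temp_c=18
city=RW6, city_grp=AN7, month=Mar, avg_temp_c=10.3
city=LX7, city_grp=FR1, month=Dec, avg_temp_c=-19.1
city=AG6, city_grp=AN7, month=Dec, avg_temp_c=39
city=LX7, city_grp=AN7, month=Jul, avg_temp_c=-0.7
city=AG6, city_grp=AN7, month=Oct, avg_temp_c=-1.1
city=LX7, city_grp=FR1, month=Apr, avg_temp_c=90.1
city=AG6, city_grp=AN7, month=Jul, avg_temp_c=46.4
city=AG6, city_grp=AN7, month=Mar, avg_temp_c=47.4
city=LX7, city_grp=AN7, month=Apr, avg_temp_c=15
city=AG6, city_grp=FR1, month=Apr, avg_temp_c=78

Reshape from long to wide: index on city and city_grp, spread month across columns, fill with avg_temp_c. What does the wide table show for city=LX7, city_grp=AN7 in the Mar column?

Wide layout: rows indexed by city and city_grp, columns are the 5 distinct month values (Jul, Dec, Apr, Oct, Mar).
Cell (city=LX7, city_grp=AN7, month=Mar) draws from the long row where city=LX7, city_grp=AN7 and month=Mar, which has avg_temp_c=34.8.

34.8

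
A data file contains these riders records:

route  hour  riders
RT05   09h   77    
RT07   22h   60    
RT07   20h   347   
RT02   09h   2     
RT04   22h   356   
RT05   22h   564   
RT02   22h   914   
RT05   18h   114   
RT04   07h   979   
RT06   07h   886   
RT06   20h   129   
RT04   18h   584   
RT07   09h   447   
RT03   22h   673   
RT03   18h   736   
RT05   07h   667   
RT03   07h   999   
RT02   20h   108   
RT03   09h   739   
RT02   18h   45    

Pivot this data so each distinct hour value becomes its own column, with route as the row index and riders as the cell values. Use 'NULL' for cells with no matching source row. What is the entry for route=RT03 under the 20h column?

No long-format row has route=RT03 and hour=20h, so the cell is NULL.

NULL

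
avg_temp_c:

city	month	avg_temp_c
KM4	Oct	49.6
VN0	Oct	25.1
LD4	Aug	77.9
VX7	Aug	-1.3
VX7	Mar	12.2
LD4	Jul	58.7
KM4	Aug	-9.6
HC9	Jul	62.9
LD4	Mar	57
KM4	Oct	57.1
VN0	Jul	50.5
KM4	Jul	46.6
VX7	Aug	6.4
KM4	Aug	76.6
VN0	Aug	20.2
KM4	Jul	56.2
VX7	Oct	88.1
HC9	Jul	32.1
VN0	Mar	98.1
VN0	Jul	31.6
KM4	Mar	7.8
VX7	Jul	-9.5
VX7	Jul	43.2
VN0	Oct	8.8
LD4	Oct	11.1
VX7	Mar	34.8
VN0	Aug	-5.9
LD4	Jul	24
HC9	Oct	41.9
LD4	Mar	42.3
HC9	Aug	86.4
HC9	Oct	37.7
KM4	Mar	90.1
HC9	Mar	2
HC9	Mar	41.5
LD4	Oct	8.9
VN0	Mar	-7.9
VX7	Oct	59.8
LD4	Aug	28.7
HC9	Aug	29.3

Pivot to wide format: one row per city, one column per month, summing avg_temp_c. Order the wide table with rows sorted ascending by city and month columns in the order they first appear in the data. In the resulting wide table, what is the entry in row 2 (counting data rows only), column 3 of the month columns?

97.9

With rows sorted ascending by city, row 2 is city=KM4. month columns in first-appearance order: Oct, Aug, Mar, Jul; column 3 is Mar.
Long rows with city=KM4, month=Mar: 7.8 + 90.1 = 97.9.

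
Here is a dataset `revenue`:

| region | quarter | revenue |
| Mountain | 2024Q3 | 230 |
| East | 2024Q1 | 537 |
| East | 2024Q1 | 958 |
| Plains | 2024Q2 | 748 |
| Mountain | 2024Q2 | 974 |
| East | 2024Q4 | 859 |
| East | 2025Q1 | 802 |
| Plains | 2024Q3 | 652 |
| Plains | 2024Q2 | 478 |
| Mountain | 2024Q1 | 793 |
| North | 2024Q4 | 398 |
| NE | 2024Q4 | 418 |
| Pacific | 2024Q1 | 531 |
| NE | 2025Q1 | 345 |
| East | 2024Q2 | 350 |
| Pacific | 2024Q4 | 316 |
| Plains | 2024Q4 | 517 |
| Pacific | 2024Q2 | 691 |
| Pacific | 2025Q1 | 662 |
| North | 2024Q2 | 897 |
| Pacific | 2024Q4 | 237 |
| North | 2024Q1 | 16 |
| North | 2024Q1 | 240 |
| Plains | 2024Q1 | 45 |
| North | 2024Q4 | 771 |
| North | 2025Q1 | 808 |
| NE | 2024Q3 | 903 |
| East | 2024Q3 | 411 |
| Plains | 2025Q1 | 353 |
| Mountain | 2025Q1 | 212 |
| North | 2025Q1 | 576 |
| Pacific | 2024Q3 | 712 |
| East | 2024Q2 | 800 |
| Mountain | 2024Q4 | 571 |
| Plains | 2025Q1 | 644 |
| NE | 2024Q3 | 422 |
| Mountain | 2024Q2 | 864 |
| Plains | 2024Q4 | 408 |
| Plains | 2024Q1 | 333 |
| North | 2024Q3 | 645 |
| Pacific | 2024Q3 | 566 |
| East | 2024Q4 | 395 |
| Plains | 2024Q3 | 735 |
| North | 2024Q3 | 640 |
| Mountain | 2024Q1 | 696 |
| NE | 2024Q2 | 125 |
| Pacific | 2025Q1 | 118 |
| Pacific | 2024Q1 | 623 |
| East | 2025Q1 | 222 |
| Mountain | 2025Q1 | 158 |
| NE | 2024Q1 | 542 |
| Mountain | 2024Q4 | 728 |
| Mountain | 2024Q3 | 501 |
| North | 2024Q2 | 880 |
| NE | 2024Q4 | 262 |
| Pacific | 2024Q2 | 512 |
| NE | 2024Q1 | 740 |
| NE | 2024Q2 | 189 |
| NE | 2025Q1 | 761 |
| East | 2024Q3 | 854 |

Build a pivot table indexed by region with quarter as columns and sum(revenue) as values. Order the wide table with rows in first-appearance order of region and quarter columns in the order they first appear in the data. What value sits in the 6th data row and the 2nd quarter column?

With rows in first-appearance order of region, row 6 is region=Pacific. quarter columns in first-appearance order: 2024Q3, 2024Q1, 2024Q2, 2024Q4, 2025Q1; column 2 is 2024Q1.
Long rows with region=Pacific, quarter=2024Q1: 531 + 623 = 1154.

1154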